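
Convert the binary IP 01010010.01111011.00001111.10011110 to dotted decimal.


01010010 = 82
01111011 = 123
00001111 = 15
10011110 = 158
IP: 82.123.15.158


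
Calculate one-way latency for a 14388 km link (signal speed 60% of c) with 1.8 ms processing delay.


Speed = 0.6 * 3e5 km/s = 180000 km/s
Propagation delay = 14388 / 180000 = 0.0799 s = 79.9333 ms
Processing delay = 1.8 ms
Total one-way latency = 81.7333 ms


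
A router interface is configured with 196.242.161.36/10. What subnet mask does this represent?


/10 means 10 network bits, 22 host bits
Binary: 11111111110000000000000000000000
Mask: 255.192.0.0


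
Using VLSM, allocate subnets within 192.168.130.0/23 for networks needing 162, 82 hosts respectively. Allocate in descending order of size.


162 hosts -> /24 (254 usable): 192.168.130.0/24
82 hosts -> /25 (126 usable): 192.168.131.0/25
Allocation: 192.168.130.0/24 (162 hosts, 254 usable); 192.168.131.0/25 (82 hosts, 126 usable)


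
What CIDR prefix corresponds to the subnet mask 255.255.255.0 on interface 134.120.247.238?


Binary: 11111111.11111111.11111111.00000000
Count leading 1s
Prefix: /24


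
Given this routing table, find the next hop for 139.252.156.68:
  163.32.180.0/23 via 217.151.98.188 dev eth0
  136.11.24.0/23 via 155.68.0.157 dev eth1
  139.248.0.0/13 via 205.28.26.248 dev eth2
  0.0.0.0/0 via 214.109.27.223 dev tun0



Longest prefix match for 139.252.156.68:
  /23 163.32.180.0: no
  /23 136.11.24.0: no
  /13 139.248.0.0: MATCH
  /0 0.0.0.0: MATCH
Selected: next-hop 205.28.26.248 via eth2 (matched /13)


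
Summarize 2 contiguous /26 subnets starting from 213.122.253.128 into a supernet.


Original prefix: /26
Number of subnets: 2 = 2^1
New prefix = 26 - 1 = 25
Supernet: 213.122.253.128/25


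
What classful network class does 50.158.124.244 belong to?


First octet: 50
Binary: 00110010
0xxxxxxx -> Class A (1-126)
Class A, default mask 255.0.0.0 (/8)


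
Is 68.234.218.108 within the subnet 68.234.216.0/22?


Subnet network: 68.234.216.0
Test IP AND mask: 68.234.216.0
Yes, 68.234.218.108 is in 68.234.216.0/22


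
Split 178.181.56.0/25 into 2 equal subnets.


New prefix = 25 + 1 = 26
Each subnet has 64 addresses
  178.181.56.0/26
  178.181.56.64/26
Subnets: 178.181.56.0/26, 178.181.56.64/26


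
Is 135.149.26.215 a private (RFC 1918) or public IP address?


RFC 1918 private ranges:
  10.0.0.0/8 (10.0.0.0 - 10.255.255.255)
  172.16.0.0/12 (172.16.0.0 - 172.31.255.255)
  192.168.0.0/16 (192.168.0.0 - 192.168.255.255)
Public (not in any RFC 1918 range)


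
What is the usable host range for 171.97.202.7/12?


Network: 171.96.0.0
Broadcast: 171.111.255.255
First usable = network + 1
Last usable = broadcast - 1
Range: 171.96.0.1 to 171.111.255.254


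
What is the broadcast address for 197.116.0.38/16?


Network: 197.116.0.0/16
Host bits = 16
Set all host bits to 1:
Broadcast: 197.116.255.255


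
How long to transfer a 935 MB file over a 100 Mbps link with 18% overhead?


Effective throughput = 100 * (1 - 18/100) = 82 Mbps
File size in Mb = 935 * 8 = 7480 Mb
Time = 7480 / 82
Time = 91.2195 seconds


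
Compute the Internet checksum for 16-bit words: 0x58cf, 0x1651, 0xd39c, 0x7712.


Sum all words (with carry folding):
+ 0x58cf = 0x58cf
+ 0x1651 = 0x6f20
+ 0xd39c = 0x42bd
+ 0x7712 = 0xb9cf
One's complement: ~0xb9cf
Checksum = 0x4630


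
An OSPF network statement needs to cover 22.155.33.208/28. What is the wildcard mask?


Subnet mask: 255.255.255.240
Wildcard = 255.255.255.255 - subnet mask
255 - 255 = 0
255 - 255 = 0
255 - 255 = 0
255 - 240 = 15
Wildcard: 0.0.0.15


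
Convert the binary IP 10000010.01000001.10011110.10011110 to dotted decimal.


10000010 = 130
01000001 = 65
10011110 = 158
10011110 = 158
IP: 130.65.158.158


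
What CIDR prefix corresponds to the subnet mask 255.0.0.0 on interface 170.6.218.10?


Binary: 11111111.00000000.00000000.00000000
Count leading 1s
Prefix: /8


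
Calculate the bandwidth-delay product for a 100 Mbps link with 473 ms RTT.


BDP = bandwidth * RTT
= 100 Mbps * 473 ms
= 100 * 1e6 * 473 / 1000 bits
= 47300000 bits
= 5912500 bytes
= 5773.9258 KB
BDP = 47300000 bits (5912500 bytes)


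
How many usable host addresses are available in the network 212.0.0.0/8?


Host bits = 32 - 8 = 24
Total addresses = 2^24 = 16777216
Usable = total - 2 (network and broadcast)
Usable hosts: 16777214


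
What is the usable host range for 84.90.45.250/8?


Network: 84.0.0.0
Broadcast: 84.255.255.255
First usable = network + 1
Last usable = broadcast - 1
Range: 84.0.0.1 to 84.255.255.254


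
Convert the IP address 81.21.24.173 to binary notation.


81 = 01010001
21 = 00010101
24 = 00011000
173 = 10101101
Binary: 01010001.00010101.00011000.10101101


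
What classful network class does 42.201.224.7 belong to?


First octet: 42
Binary: 00101010
0xxxxxxx -> Class A (1-126)
Class A, default mask 255.0.0.0 (/8)


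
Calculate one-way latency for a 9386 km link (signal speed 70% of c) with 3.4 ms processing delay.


Speed = 0.7 * 3e5 km/s = 210000 km/s
Propagation delay = 9386 / 210000 = 0.0447 s = 44.6952 ms
Processing delay = 3.4 ms
Total one-way latency = 48.0952 ms


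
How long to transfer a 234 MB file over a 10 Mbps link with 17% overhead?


Effective throughput = 10 * (1 - 17/100) = 8.3 Mbps
File size in Mb = 234 * 8 = 1872 Mb
Time = 1872 / 8.3
Time = 225.5422 seconds


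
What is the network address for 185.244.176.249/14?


IP:   10111001.11110100.10110000.11111001
Mask: 11111111.11111100.00000000.00000000
AND operation:
Net:  10111001.11110100.00000000.00000000
Network: 185.244.0.0/14


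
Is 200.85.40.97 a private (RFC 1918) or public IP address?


RFC 1918 private ranges:
  10.0.0.0/8 (10.0.0.0 - 10.255.255.255)
  172.16.0.0/12 (172.16.0.0 - 172.31.255.255)
  192.168.0.0/16 (192.168.0.0 - 192.168.255.255)
Public (not in any RFC 1918 range)


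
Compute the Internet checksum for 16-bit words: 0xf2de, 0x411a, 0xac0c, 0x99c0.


Sum all words (with carry folding):
+ 0xf2de = 0xf2de
+ 0x411a = 0x33f9
+ 0xac0c = 0xe005
+ 0x99c0 = 0x79c6
One's complement: ~0x79c6
Checksum = 0x8639


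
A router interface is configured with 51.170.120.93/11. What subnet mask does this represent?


/11 means 11 network bits, 21 host bits
Binary: 11111111111000000000000000000000
Mask: 255.224.0.0


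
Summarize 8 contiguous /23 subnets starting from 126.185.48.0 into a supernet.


Original prefix: /23
Number of subnets: 8 = 2^3
New prefix = 23 - 3 = 20
Supernet: 126.185.48.0/20


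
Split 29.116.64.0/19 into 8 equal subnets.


New prefix = 19 + 3 = 22
Each subnet has 1024 addresses
  29.116.64.0/22
  29.116.68.0/22
  29.116.72.0/22
  29.116.76.0/22
  29.116.80.0/22
  29.116.84.0/22
  29.116.88.0/22
  29.116.92.0/22
Subnets: 29.116.64.0/22, 29.116.68.0/22, 29.116.72.0/22, 29.116.76.0/22, 29.116.80.0/22, 29.116.84.0/22, 29.116.88.0/22, 29.116.92.0/22


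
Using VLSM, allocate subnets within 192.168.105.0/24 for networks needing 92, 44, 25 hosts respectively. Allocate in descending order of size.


92 hosts -> /25 (126 usable): 192.168.105.0/25
44 hosts -> /26 (62 usable): 192.168.105.128/26
25 hosts -> /27 (30 usable): 192.168.105.192/27
Allocation: 192.168.105.0/25 (92 hosts, 126 usable); 192.168.105.128/26 (44 hosts, 62 usable); 192.168.105.192/27 (25 hosts, 30 usable)


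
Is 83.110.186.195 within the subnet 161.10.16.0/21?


Subnet network: 161.10.16.0
Test IP AND mask: 83.110.184.0
No, 83.110.186.195 is not in 161.10.16.0/21


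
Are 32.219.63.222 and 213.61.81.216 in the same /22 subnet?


Mask: 255.255.252.0
32.219.63.222 AND mask = 32.219.60.0
213.61.81.216 AND mask = 213.61.80.0
No, different subnets (32.219.60.0 vs 213.61.80.0)


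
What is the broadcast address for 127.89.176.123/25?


Network: 127.89.176.0/25
Host bits = 7
Set all host bits to 1:
Broadcast: 127.89.176.127


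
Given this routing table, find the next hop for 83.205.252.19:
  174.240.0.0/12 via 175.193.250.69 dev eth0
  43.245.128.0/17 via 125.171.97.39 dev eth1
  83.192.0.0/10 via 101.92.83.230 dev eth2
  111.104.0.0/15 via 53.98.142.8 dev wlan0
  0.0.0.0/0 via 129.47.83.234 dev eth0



Longest prefix match for 83.205.252.19:
  /12 174.240.0.0: no
  /17 43.245.128.0: no
  /10 83.192.0.0: MATCH
  /15 111.104.0.0: no
  /0 0.0.0.0: MATCH
Selected: next-hop 101.92.83.230 via eth2 (matched /10)


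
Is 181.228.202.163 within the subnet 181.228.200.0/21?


Subnet network: 181.228.200.0
Test IP AND mask: 181.228.200.0
Yes, 181.228.202.163 is in 181.228.200.0/21


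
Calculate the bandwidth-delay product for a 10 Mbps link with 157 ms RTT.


BDP = bandwidth * RTT
= 10 Mbps * 157 ms
= 10 * 1e6 * 157 / 1000 bits
= 1570000 bits
= 196250 bytes
= 191.6504 KB
BDP = 1570000 bits (196250 bytes)


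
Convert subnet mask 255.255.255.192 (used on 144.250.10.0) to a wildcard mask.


Subnet mask: 255.255.255.192
Wildcard = 255.255.255.255 - subnet mask
255 - 255 = 0
255 - 255 = 0
255 - 255 = 0
255 - 192 = 63
Wildcard: 0.0.0.63


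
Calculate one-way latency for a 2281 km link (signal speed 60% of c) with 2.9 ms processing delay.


Speed = 0.6 * 3e5 km/s = 180000 km/s
Propagation delay = 2281 / 180000 = 0.0127 s = 12.6722 ms
Processing delay = 2.9 ms
Total one-way latency = 15.5722 ms


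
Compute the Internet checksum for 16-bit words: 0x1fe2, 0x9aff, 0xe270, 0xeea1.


Sum all words (with carry folding):
+ 0x1fe2 = 0x1fe2
+ 0x9aff = 0xbae1
+ 0xe270 = 0x9d52
+ 0xeea1 = 0x8bf4
One's complement: ~0x8bf4
Checksum = 0x740b


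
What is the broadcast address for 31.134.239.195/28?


Network: 31.134.239.192/28
Host bits = 4
Set all host bits to 1:
Broadcast: 31.134.239.207


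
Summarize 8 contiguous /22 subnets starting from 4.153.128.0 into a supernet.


Original prefix: /22
Number of subnets: 8 = 2^3
New prefix = 22 - 3 = 19
Supernet: 4.153.128.0/19


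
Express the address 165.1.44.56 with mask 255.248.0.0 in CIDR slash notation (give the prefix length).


Binary: 11111111.11111000.00000000.00000000
Count leading 1s
Prefix: /13


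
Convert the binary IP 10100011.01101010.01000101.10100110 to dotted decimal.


10100011 = 163
01101010 = 106
01000101 = 69
10100110 = 166
IP: 163.106.69.166


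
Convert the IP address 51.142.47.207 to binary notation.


51 = 00110011
142 = 10001110
47 = 00101111
207 = 11001111
Binary: 00110011.10001110.00101111.11001111


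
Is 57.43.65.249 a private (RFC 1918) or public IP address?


RFC 1918 private ranges:
  10.0.0.0/8 (10.0.0.0 - 10.255.255.255)
  172.16.0.0/12 (172.16.0.0 - 172.31.255.255)
  192.168.0.0/16 (192.168.0.0 - 192.168.255.255)
Public (not in any RFC 1918 range)


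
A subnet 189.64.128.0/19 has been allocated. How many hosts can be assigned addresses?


Host bits = 32 - 19 = 13
Total addresses = 2^13 = 8192
Usable = total - 2 (network and broadcast)
Usable hosts: 8190


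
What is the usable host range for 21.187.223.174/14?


Network: 21.184.0.0
Broadcast: 21.187.255.255
First usable = network + 1
Last usable = broadcast - 1
Range: 21.184.0.1 to 21.187.255.254


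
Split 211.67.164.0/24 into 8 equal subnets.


New prefix = 24 + 3 = 27
Each subnet has 32 addresses
  211.67.164.0/27
  211.67.164.32/27
  211.67.164.64/27
  211.67.164.96/27
  211.67.164.128/27
  211.67.164.160/27
  211.67.164.192/27
  211.67.164.224/27
Subnets: 211.67.164.0/27, 211.67.164.32/27, 211.67.164.64/27, 211.67.164.96/27, 211.67.164.128/27, 211.67.164.160/27, 211.67.164.192/27, 211.67.164.224/27


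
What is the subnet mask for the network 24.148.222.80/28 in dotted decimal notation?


/28 means 28 network bits, 4 host bits
Binary: 11111111111111111111111111110000
Mask: 255.255.255.240


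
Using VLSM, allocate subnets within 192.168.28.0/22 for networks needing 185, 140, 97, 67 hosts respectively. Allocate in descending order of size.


185 hosts -> /24 (254 usable): 192.168.28.0/24
140 hosts -> /24 (254 usable): 192.168.29.0/24
97 hosts -> /25 (126 usable): 192.168.30.0/25
67 hosts -> /25 (126 usable): 192.168.30.128/25
Allocation: 192.168.28.0/24 (185 hosts, 254 usable); 192.168.29.0/24 (140 hosts, 254 usable); 192.168.30.0/25 (97 hosts, 126 usable); 192.168.30.128/25 (67 hosts, 126 usable)


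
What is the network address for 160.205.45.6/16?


IP:   10100000.11001101.00101101.00000110
Mask: 11111111.11111111.00000000.00000000
AND operation:
Net:  10100000.11001101.00000000.00000000
Network: 160.205.0.0/16


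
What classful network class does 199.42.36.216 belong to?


First octet: 199
Binary: 11000111
110xxxxx -> Class C (192-223)
Class C, default mask 255.255.255.0 (/24)


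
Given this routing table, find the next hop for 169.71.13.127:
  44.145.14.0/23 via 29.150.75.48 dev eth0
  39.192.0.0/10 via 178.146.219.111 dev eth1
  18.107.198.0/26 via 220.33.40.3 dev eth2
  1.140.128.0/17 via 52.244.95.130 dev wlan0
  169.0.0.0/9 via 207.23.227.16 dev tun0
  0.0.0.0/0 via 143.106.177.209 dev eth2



Longest prefix match for 169.71.13.127:
  /23 44.145.14.0: no
  /10 39.192.0.0: no
  /26 18.107.198.0: no
  /17 1.140.128.0: no
  /9 169.0.0.0: MATCH
  /0 0.0.0.0: MATCH
Selected: next-hop 207.23.227.16 via tun0 (matched /9)


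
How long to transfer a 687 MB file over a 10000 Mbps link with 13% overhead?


Effective throughput = 10000 * (1 - 13/100) = 8700 Mbps
File size in Mb = 687 * 8 = 5496 Mb
Time = 5496 / 8700
Time = 0.6317 seconds


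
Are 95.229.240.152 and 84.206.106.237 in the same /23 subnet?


Mask: 255.255.254.0
95.229.240.152 AND mask = 95.229.240.0
84.206.106.237 AND mask = 84.206.106.0
No, different subnets (95.229.240.0 vs 84.206.106.0)


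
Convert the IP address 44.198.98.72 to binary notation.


44 = 00101100
198 = 11000110
98 = 01100010
72 = 01001000
Binary: 00101100.11000110.01100010.01001000


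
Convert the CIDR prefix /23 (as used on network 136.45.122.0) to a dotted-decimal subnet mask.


/23 means 23 network bits, 9 host bits
Binary: 11111111111111111111111000000000
Mask: 255.255.254.0


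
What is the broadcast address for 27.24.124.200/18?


Network: 27.24.64.0/18
Host bits = 14
Set all host bits to 1:
Broadcast: 27.24.127.255


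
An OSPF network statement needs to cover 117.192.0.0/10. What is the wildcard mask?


Subnet mask: 255.192.0.0
Wildcard = 255.255.255.255 - subnet mask
255 - 255 = 0
255 - 192 = 63
255 - 0 = 255
255 - 0 = 255
Wildcard: 0.63.255.255


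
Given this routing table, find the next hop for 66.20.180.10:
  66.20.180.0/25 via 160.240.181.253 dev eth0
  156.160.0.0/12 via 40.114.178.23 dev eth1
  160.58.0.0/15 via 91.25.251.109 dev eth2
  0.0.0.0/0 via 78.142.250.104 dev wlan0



Longest prefix match for 66.20.180.10:
  /25 66.20.180.0: MATCH
  /12 156.160.0.0: no
  /15 160.58.0.0: no
  /0 0.0.0.0: MATCH
Selected: next-hop 160.240.181.253 via eth0 (matched /25)


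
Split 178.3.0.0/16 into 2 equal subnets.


New prefix = 16 + 1 = 17
Each subnet has 32768 addresses
  178.3.0.0/17
  178.3.128.0/17
Subnets: 178.3.0.0/17, 178.3.128.0/17


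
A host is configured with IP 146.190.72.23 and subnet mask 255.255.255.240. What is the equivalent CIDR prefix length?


Binary: 11111111.11111111.11111111.11110000
Count leading 1s
Prefix: /28


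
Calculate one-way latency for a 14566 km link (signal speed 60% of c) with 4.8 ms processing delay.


Speed = 0.6 * 3e5 km/s = 180000 km/s
Propagation delay = 14566 / 180000 = 0.0809 s = 80.9222 ms
Processing delay = 4.8 ms
Total one-way latency = 85.7222 ms


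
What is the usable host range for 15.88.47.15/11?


Network: 15.64.0.0
Broadcast: 15.95.255.255
First usable = network + 1
Last usable = broadcast - 1
Range: 15.64.0.1 to 15.95.255.254


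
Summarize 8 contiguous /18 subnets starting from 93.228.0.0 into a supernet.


Original prefix: /18
Number of subnets: 8 = 2^3
New prefix = 18 - 3 = 15
Supernet: 93.228.0.0/15


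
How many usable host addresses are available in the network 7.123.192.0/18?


Host bits = 32 - 18 = 14
Total addresses = 2^14 = 16384
Usable = total - 2 (network and broadcast)
Usable hosts: 16382


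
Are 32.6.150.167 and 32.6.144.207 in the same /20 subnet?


Mask: 255.255.240.0
32.6.150.167 AND mask = 32.6.144.0
32.6.144.207 AND mask = 32.6.144.0
Yes, same subnet (32.6.144.0)


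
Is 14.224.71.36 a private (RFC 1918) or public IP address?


RFC 1918 private ranges:
  10.0.0.0/8 (10.0.0.0 - 10.255.255.255)
  172.16.0.0/12 (172.16.0.0 - 172.31.255.255)
  192.168.0.0/16 (192.168.0.0 - 192.168.255.255)
Public (not in any RFC 1918 range)


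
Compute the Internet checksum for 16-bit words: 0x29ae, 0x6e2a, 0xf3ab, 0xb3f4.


Sum all words (with carry folding):
+ 0x29ae = 0x29ae
+ 0x6e2a = 0x97d8
+ 0xf3ab = 0x8b84
+ 0xb3f4 = 0x3f79
One's complement: ~0x3f79
Checksum = 0xc086


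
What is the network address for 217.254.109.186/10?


IP:   11011001.11111110.01101101.10111010
Mask: 11111111.11000000.00000000.00000000
AND operation:
Net:  11011001.11000000.00000000.00000000
Network: 217.192.0.0/10


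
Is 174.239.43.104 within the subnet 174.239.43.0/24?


Subnet network: 174.239.43.0
Test IP AND mask: 174.239.43.0
Yes, 174.239.43.104 is in 174.239.43.0/24


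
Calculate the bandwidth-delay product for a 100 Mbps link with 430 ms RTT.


BDP = bandwidth * RTT
= 100 Mbps * 430 ms
= 100 * 1e6 * 430 / 1000 bits
= 43000000 bits
= 5375000 bytes
= 5249.0234 KB
BDP = 43000000 bits (5375000 bytes)


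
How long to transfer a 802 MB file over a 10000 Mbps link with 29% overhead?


Effective throughput = 10000 * (1 - 29/100) = 7100 Mbps
File size in Mb = 802 * 8 = 6416 Mb
Time = 6416 / 7100
Time = 0.9037 seconds


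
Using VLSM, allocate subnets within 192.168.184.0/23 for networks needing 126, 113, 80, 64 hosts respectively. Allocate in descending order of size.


126 hosts -> /25 (126 usable): 192.168.184.0/25
113 hosts -> /25 (126 usable): 192.168.184.128/25
80 hosts -> /25 (126 usable): 192.168.185.0/25
64 hosts -> /25 (126 usable): 192.168.185.128/25
Allocation: 192.168.184.0/25 (126 hosts, 126 usable); 192.168.184.128/25 (113 hosts, 126 usable); 192.168.185.0/25 (80 hosts, 126 usable); 192.168.185.128/25 (64 hosts, 126 usable)


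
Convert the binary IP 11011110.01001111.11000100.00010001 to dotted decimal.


11011110 = 222
01001111 = 79
11000100 = 196
00010001 = 17
IP: 222.79.196.17


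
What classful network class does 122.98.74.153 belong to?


First octet: 122
Binary: 01111010
0xxxxxxx -> Class A (1-126)
Class A, default mask 255.0.0.0 (/8)


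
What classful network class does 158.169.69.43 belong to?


First octet: 158
Binary: 10011110
10xxxxxx -> Class B (128-191)
Class B, default mask 255.255.0.0 (/16)


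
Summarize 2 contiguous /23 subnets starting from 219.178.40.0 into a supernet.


Original prefix: /23
Number of subnets: 2 = 2^1
New prefix = 23 - 1 = 22
Supernet: 219.178.40.0/22


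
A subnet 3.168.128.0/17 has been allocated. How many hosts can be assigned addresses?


Host bits = 32 - 17 = 15
Total addresses = 2^15 = 32768
Usable = total - 2 (network and broadcast)
Usable hosts: 32766


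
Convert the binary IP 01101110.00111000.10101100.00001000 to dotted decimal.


01101110 = 110
00111000 = 56
10101100 = 172
00001000 = 8
IP: 110.56.172.8


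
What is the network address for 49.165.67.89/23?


IP:   00110001.10100101.01000011.01011001
Mask: 11111111.11111111.11111110.00000000
AND operation:
Net:  00110001.10100101.01000010.00000000
Network: 49.165.66.0/23


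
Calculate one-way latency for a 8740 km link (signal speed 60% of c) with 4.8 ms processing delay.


Speed = 0.6 * 3e5 km/s = 180000 km/s
Propagation delay = 8740 / 180000 = 0.0486 s = 48.5556 ms
Processing delay = 4.8 ms
Total one-way latency = 53.3556 ms


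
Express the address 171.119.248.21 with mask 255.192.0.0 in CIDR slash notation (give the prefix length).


Binary: 11111111.11000000.00000000.00000000
Count leading 1s
Prefix: /10


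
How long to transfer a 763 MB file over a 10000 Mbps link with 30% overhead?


Effective throughput = 10000 * (1 - 30/100) = 7000 Mbps
File size in Mb = 763 * 8 = 6104 Mb
Time = 6104 / 7000
Time = 0.872 seconds


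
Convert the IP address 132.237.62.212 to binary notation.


132 = 10000100
237 = 11101101
62 = 00111110
212 = 11010100
Binary: 10000100.11101101.00111110.11010100


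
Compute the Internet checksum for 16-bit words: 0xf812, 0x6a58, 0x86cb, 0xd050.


Sum all words (with carry folding):
+ 0xf812 = 0xf812
+ 0x6a58 = 0x626b
+ 0x86cb = 0xe936
+ 0xd050 = 0xb987
One's complement: ~0xb987
Checksum = 0x4678


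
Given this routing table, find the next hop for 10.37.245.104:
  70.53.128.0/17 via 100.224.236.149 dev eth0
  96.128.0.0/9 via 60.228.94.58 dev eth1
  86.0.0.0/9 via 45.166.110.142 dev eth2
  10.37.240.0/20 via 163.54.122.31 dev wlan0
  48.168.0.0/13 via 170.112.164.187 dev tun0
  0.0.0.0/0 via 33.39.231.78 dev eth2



Longest prefix match for 10.37.245.104:
  /17 70.53.128.0: no
  /9 96.128.0.0: no
  /9 86.0.0.0: no
  /20 10.37.240.0: MATCH
  /13 48.168.0.0: no
  /0 0.0.0.0: MATCH
Selected: next-hop 163.54.122.31 via wlan0 (matched /20)


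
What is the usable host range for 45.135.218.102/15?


Network: 45.134.0.0
Broadcast: 45.135.255.255
First usable = network + 1
Last usable = broadcast - 1
Range: 45.134.0.1 to 45.135.255.254


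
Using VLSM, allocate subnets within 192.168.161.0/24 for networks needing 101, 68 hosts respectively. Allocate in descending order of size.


101 hosts -> /25 (126 usable): 192.168.161.0/25
68 hosts -> /25 (126 usable): 192.168.161.128/25
Allocation: 192.168.161.0/25 (101 hosts, 126 usable); 192.168.161.128/25 (68 hosts, 126 usable)


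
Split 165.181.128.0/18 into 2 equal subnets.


New prefix = 18 + 1 = 19
Each subnet has 8192 addresses
  165.181.128.0/19
  165.181.160.0/19
Subnets: 165.181.128.0/19, 165.181.160.0/19


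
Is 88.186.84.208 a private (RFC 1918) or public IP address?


RFC 1918 private ranges:
  10.0.0.0/8 (10.0.0.0 - 10.255.255.255)
  172.16.0.0/12 (172.16.0.0 - 172.31.255.255)
  192.168.0.0/16 (192.168.0.0 - 192.168.255.255)
Public (not in any RFC 1918 range)


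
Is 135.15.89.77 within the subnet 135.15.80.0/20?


Subnet network: 135.15.80.0
Test IP AND mask: 135.15.80.0
Yes, 135.15.89.77 is in 135.15.80.0/20


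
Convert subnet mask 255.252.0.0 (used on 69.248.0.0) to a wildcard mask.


Subnet mask: 255.252.0.0
Wildcard = 255.255.255.255 - subnet mask
255 - 255 = 0
255 - 252 = 3
255 - 0 = 255
255 - 0 = 255
Wildcard: 0.3.255.255


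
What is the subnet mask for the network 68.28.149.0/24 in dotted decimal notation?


/24 means 24 network bits, 8 host bits
Binary: 11111111111111111111111100000000
Mask: 255.255.255.0


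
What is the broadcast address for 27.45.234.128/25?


Network: 27.45.234.128/25
Host bits = 7
Set all host bits to 1:
Broadcast: 27.45.234.255


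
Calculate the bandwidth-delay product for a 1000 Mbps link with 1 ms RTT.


BDP = bandwidth * RTT
= 1000 Mbps * 1 ms
= 1000 * 1e6 * 1 / 1000 bits
= 1000000 bits
= 125000 bytes
= 122.0703 KB
BDP = 1000000 bits (125000 bytes)


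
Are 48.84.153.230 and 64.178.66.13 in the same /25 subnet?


Mask: 255.255.255.128
48.84.153.230 AND mask = 48.84.153.128
64.178.66.13 AND mask = 64.178.66.0
No, different subnets (48.84.153.128 vs 64.178.66.0)


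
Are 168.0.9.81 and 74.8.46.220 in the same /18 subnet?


Mask: 255.255.192.0
168.0.9.81 AND mask = 168.0.0.0
74.8.46.220 AND mask = 74.8.0.0
No, different subnets (168.0.0.0 vs 74.8.0.0)


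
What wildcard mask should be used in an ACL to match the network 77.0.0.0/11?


Subnet mask: 255.224.0.0
Wildcard = 255.255.255.255 - subnet mask
255 - 255 = 0
255 - 224 = 31
255 - 0 = 255
255 - 0 = 255
Wildcard: 0.31.255.255


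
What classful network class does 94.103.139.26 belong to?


First octet: 94
Binary: 01011110
0xxxxxxx -> Class A (1-126)
Class A, default mask 255.0.0.0 (/8)


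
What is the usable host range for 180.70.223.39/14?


Network: 180.68.0.0
Broadcast: 180.71.255.255
First usable = network + 1
Last usable = broadcast - 1
Range: 180.68.0.1 to 180.71.255.254


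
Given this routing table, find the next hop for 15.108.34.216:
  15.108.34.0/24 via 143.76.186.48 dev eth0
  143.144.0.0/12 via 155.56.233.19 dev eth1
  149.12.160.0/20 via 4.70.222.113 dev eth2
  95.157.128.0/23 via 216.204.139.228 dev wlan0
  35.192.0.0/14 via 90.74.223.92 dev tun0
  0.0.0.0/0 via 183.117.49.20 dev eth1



Longest prefix match for 15.108.34.216:
  /24 15.108.34.0: MATCH
  /12 143.144.0.0: no
  /20 149.12.160.0: no
  /23 95.157.128.0: no
  /14 35.192.0.0: no
  /0 0.0.0.0: MATCH
Selected: next-hop 143.76.186.48 via eth0 (matched /24)


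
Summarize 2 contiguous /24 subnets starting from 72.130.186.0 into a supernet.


Original prefix: /24
Number of subnets: 2 = 2^1
New prefix = 24 - 1 = 23
Supernet: 72.130.186.0/23


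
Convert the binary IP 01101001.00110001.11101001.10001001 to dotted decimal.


01101001 = 105
00110001 = 49
11101001 = 233
10001001 = 137
IP: 105.49.233.137


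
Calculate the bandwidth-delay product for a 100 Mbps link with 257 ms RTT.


BDP = bandwidth * RTT
= 100 Mbps * 257 ms
= 100 * 1e6 * 257 / 1000 bits
= 25700000 bits
= 3212500 bytes
= 3137.207 KB
BDP = 25700000 bits (3212500 bytes)


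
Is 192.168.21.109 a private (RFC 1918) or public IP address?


RFC 1918 private ranges:
  10.0.0.0/8 (10.0.0.0 - 10.255.255.255)
  172.16.0.0/12 (172.16.0.0 - 172.31.255.255)
  192.168.0.0/16 (192.168.0.0 - 192.168.255.255)
Private (in 192.168.0.0/16)


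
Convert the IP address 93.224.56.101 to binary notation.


93 = 01011101
224 = 11100000
56 = 00111000
101 = 01100101
Binary: 01011101.11100000.00111000.01100101


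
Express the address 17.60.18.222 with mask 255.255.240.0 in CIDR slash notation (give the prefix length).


Binary: 11111111.11111111.11110000.00000000
Count leading 1s
Prefix: /20


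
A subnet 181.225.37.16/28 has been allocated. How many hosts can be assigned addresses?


Host bits = 32 - 28 = 4
Total addresses = 2^4 = 16
Usable = total - 2 (network and broadcast)
Usable hosts: 14


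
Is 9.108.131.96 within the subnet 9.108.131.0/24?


Subnet network: 9.108.131.0
Test IP AND mask: 9.108.131.0
Yes, 9.108.131.96 is in 9.108.131.0/24


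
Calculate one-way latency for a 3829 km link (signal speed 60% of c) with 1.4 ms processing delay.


Speed = 0.6 * 3e5 km/s = 180000 km/s
Propagation delay = 3829 / 180000 = 0.0213 s = 21.2722 ms
Processing delay = 1.4 ms
Total one-way latency = 22.6722 ms


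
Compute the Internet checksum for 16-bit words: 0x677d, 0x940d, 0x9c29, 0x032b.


Sum all words (with carry folding):
+ 0x677d = 0x677d
+ 0x940d = 0xfb8a
+ 0x9c29 = 0x97b4
+ 0x032b = 0x9adf
One's complement: ~0x9adf
Checksum = 0x6520


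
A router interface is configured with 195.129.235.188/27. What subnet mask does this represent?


/27 means 27 network bits, 5 host bits
Binary: 11111111111111111111111111100000
Mask: 255.255.255.224


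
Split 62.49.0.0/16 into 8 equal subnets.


New prefix = 16 + 3 = 19
Each subnet has 8192 addresses
  62.49.0.0/19
  62.49.32.0/19
  62.49.64.0/19
  62.49.96.0/19
  62.49.128.0/19
  62.49.160.0/19
  62.49.192.0/19
  62.49.224.0/19
Subnets: 62.49.0.0/19, 62.49.32.0/19, 62.49.64.0/19, 62.49.96.0/19, 62.49.128.0/19, 62.49.160.0/19, 62.49.192.0/19, 62.49.224.0/19


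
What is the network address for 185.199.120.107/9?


IP:   10111001.11000111.01111000.01101011
Mask: 11111111.10000000.00000000.00000000
AND operation:
Net:  10111001.10000000.00000000.00000000
Network: 185.128.0.0/9


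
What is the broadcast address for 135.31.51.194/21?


Network: 135.31.48.0/21
Host bits = 11
Set all host bits to 1:
Broadcast: 135.31.55.255


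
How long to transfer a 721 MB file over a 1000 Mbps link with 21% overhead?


Effective throughput = 1000 * (1 - 21/100) = 790 Mbps
File size in Mb = 721 * 8 = 5768 Mb
Time = 5768 / 790
Time = 7.3013 seconds


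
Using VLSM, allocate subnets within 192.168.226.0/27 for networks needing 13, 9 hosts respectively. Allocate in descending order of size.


13 hosts -> /28 (14 usable): 192.168.226.0/28
9 hosts -> /28 (14 usable): 192.168.226.16/28
Allocation: 192.168.226.0/28 (13 hosts, 14 usable); 192.168.226.16/28 (9 hosts, 14 usable)


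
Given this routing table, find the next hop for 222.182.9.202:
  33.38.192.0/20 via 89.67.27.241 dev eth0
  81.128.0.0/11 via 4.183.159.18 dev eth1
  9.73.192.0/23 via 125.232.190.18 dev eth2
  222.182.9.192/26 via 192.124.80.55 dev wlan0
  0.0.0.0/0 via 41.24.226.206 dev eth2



Longest prefix match for 222.182.9.202:
  /20 33.38.192.0: no
  /11 81.128.0.0: no
  /23 9.73.192.0: no
  /26 222.182.9.192: MATCH
  /0 0.0.0.0: MATCH
Selected: next-hop 192.124.80.55 via wlan0 (matched /26)


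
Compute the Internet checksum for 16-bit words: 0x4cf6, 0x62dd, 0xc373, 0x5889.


Sum all words (with carry folding):
+ 0x4cf6 = 0x4cf6
+ 0x62dd = 0xafd3
+ 0xc373 = 0x7347
+ 0x5889 = 0xcbd0
One's complement: ~0xcbd0
Checksum = 0x342f


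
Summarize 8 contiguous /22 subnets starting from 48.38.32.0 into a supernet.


Original prefix: /22
Number of subnets: 8 = 2^3
New prefix = 22 - 3 = 19
Supernet: 48.38.32.0/19


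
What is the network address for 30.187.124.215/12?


IP:   00011110.10111011.01111100.11010111
Mask: 11111111.11110000.00000000.00000000
AND operation:
Net:  00011110.10110000.00000000.00000000
Network: 30.176.0.0/12


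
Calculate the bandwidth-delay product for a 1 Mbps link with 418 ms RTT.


BDP = bandwidth * RTT
= 1 Mbps * 418 ms
= 1 * 1e6 * 418 / 1000 bits
= 418000 bits
= 52250 bytes
= 51.0254 KB
BDP = 418000 bits (52250 bytes)


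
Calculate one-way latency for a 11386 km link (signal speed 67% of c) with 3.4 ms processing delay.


Speed = 0.67 * 3e5 km/s = 201000 km/s
Propagation delay = 11386 / 201000 = 0.0566 s = 56.6468 ms
Processing delay = 3.4 ms
Total one-way latency = 60.0468 ms


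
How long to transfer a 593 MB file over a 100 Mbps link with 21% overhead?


Effective throughput = 100 * (1 - 21/100) = 79 Mbps
File size in Mb = 593 * 8 = 4744 Mb
Time = 4744 / 79
Time = 60.0506 seconds


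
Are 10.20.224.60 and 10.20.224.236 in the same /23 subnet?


Mask: 255.255.254.0
10.20.224.60 AND mask = 10.20.224.0
10.20.224.236 AND mask = 10.20.224.0
Yes, same subnet (10.20.224.0)


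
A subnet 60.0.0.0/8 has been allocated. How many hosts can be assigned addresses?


Host bits = 32 - 8 = 24
Total addresses = 2^24 = 16777216
Usable = total - 2 (network and broadcast)
Usable hosts: 16777214


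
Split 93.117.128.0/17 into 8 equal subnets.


New prefix = 17 + 3 = 20
Each subnet has 4096 addresses
  93.117.128.0/20
  93.117.144.0/20
  93.117.160.0/20
  93.117.176.0/20
  93.117.192.0/20
  93.117.208.0/20
  93.117.224.0/20
  93.117.240.0/20
Subnets: 93.117.128.0/20, 93.117.144.0/20, 93.117.160.0/20, 93.117.176.0/20, 93.117.192.0/20, 93.117.208.0/20, 93.117.224.0/20, 93.117.240.0/20


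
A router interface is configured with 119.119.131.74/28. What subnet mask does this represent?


/28 means 28 network bits, 4 host bits
Binary: 11111111111111111111111111110000
Mask: 255.255.255.240


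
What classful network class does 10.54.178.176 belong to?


First octet: 10
Binary: 00001010
0xxxxxxx -> Class A (1-126)
Class A, default mask 255.0.0.0 (/8)


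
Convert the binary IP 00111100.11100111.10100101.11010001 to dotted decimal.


00111100 = 60
11100111 = 231
10100101 = 165
11010001 = 209
IP: 60.231.165.209


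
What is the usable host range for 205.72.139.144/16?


Network: 205.72.0.0
Broadcast: 205.72.255.255
First usable = network + 1
Last usable = broadcast - 1
Range: 205.72.0.1 to 205.72.255.254


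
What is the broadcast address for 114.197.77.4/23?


Network: 114.197.76.0/23
Host bits = 9
Set all host bits to 1:
Broadcast: 114.197.77.255


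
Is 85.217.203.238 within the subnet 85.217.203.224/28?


Subnet network: 85.217.203.224
Test IP AND mask: 85.217.203.224
Yes, 85.217.203.238 is in 85.217.203.224/28


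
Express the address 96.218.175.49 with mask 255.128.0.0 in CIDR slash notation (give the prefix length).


Binary: 11111111.10000000.00000000.00000000
Count leading 1s
Prefix: /9


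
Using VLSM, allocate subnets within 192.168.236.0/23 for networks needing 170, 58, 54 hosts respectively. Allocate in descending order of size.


170 hosts -> /24 (254 usable): 192.168.236.0/24
58 hosts -> /26 (62 usable): 192.168.237.0/26
54 hosts -> /26 (62 usable): 192.168.237.64/26
Allocation: 192.168.236.0/24 (170 hosts, 254 usable); 192.168.237.0/26 (58 hosts, 62 usable); 192.168.237.64/26 (54 hosts, 62 usable)


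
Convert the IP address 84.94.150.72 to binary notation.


84 = 01010100
94 = 01011110
150 = 10010110
72 = 01001000
Binary: 01010100.01011110.10010110.01001000


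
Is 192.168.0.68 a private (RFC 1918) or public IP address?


RFC 1918 private ranges:
  10.0.0.0/8 (10.0.0.0 - 10.255.255.255)
  172.16.0.0/12 (172.16.0.0 - 172.31.255.255)
  192.168.0.0/16 (192.168.0.0 - 192.168.255.255)
Private (in 192.168.0.0/16)


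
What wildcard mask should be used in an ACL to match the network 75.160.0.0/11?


Subnet mask: 255.224.0.0
Wildcard = 255.255.255.255 - subnet mask
255 - 255 = 0
255 - 224 = 31
255 - 0 = 255
255 - 0 = 255
Wildcard: 0.31.255.255


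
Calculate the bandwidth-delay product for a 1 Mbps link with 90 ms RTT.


BDP = bandwidth * RTT
= 1 Mbps * 90 ms
= 1 * 1e6 * 90 / 1000 bits
= 90000 bits
= 11250 bytes
= 10.9863 KB
BDP = 90000 bits (11250 bytes)


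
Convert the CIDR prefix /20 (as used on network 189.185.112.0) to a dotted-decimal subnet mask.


/20 means 20 network bits, 12 host bits
Binary: 11111111111111111111000000000000
Mask: 255.255.240.0


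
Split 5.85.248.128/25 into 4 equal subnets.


New prefix = 25 + 2 = 27
Each subnet has 32 addresses
  5.85.248.128/27
  5.85.248.160/27
  5.85.248.192/27
  5.85.248.224/27
Subnets: 5.85.248.128/27, 5.85.248.160/27, 5.85.248.192/27, 5.85.248.224/27


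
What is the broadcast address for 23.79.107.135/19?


Network: 23.79.96.0/19
Host bits = 13
Set all host bits to 1:
Broadcast: 23.79.127.255


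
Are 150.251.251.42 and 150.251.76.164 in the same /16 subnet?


Mask: 255.255.0.0
150.251.251.42 AND mask = 150.251.0.0
150.251.76.164 AND mask = 150.251.0.0
Yes, same subnet (150.251.0.0)


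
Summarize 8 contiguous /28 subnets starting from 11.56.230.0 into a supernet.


Original prefix: /28
Number of subnets: 8 = 2^3
New prefix = 28 - 3 = 25
Supernet: 11.56.230.0/25


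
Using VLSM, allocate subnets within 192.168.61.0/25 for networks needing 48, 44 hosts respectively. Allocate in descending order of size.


48 hosts -> /26 (62 usable): 192.168.61.0/26
44 hosts -> /26 (62 usable): 192.168.61.64/26
Allocation: 192.168.61.0/26 (48 hosts, 62 usable); 192.168.61.64/26 (44 hosts, 62 usable)


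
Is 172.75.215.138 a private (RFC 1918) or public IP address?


RFC 1918 private ranges:
  10.0.0.0/8 (10.0.0.0 - 10.255.255.255)
  172.16.0.0/12 (172.16.0.0 - 172.31.255.255)
  192.168.0.0/16 (192.168.0.0 - 192.168.255.255)
Public (not in any RFC 1918 range)


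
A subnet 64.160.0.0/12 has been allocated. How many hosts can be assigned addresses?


Host bits = 32 - 12 = 20
Total addresses = 2^20 = 1048576
Usable = total - 2 (network and broadcast)
Usable hosts: 1048574


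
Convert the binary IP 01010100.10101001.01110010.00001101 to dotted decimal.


01010100 = 84
10101001 = 169
01110010 = 114
00001101 = 13
IP: 84.169.114.13


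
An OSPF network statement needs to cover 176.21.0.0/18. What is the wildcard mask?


Subnet mask: 255.255.192.0
Wildcard = 255.255.255.255 - subnet mask
255 - 255 = 0
255 - 255 = 0
255 - 192 = 63
255 - 0 = 255
Wildcard: 0.0.63.255


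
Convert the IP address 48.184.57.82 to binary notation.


48 = 00110000
184 = 10111000
57 = 00111001
82 = 01010010
Binary: 00110000.10111000.00111001.01010010


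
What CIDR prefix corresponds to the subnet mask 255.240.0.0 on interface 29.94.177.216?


Binary: 11111111.11110000.00000000.00000000
Count leading 1s
Prefix: /12


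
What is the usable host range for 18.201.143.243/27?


Network: 18.201.143.224
Broadcast: 18.201.143.255
First usable = network + 1
Last usable = broadcast - 1
Range: 18.201.143.225 to 18.201.143.254


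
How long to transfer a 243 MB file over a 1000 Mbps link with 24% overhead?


Effective throughput = 1000 * (1 - 24/100) = 760 Mbps
File size in Mb = 243 * 8 = 1944 Mb
Time = 1944 / 760
Time = 2.5579 seconds


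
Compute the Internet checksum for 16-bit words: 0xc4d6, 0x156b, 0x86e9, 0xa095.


Sum all words (with carry folding):
+ 0xc4d6 = 0xc4d6
+ 0x156b = 0xda41
+ 0x86e9 = 0x612b
+ 0xa095 = 0x01c1
One's complement: ~0x01c1
Checksum = 0xfe3e


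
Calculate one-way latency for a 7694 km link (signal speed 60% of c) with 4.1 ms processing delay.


Speed = 0.6 * 3e5 km/s = 180000 km/s
Propagation delay = 7694 / 180000 = 0.0427 s = 42.7444 ms
Processing delay = 4.1 ms
Total one-way latency = 46.8444 ms


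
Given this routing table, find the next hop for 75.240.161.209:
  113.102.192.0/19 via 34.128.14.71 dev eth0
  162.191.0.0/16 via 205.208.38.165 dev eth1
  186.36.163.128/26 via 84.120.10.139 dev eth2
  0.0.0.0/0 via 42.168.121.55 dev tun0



Longest prefix match for 75.240.161.209:
  /19 113.102.192.0: no
  /16 162.191.0.0: no
  /26 186.36.163.128: no
  /0 0.0.0.0: MATCH
Selected: next-hop 42.168.121.55 via tun0 (matched /0)


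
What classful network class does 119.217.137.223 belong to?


First octet: 119
Binary: 01110111
0xxxxxxx -> Class A (1-126)
Class A, default mask 255.0.0.0 (/8)


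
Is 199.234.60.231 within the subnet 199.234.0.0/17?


Subnet network: 199.234.0.0
Test IP AND mask: 199.234.0.0
Yes, 199.234.60.231 is in 199.234.0.0/17


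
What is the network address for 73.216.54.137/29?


IP:   01001001.11011000.00110110.10001001
Mask: 11111111.11111111.11111111.11111000
AND operation:
Net:  01001001.11011000.00110110.10001000
Network: 73.216.54.136/29


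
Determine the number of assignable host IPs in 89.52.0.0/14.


Host bits = 32 - 14 = 18
Total addresses = 2^18 = 262144
Usable = total - 2 (network and broadcast)
Usable hosts: 262142


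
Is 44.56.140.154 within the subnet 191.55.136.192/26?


Subnet network: 191.55.136.192
Test IP AND mask: 44.56.140.128
No, 44.56.140.154 is not in 191.55.136.192/26


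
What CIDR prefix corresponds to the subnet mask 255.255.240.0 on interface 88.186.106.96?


Binary: 11111111.11111111.11110000.00000000
Count leading 1s
Prefix: /20


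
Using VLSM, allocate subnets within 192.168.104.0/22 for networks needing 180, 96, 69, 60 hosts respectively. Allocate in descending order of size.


180 hosts -> /24 (254 usable): 192.168.104.0/24
96 hosts -> /25 (126 usable): 192.168.105.0/25
69 hosts -> /25 (126 usable): 192.168.105.128/25
60 hosts -> /26 (62 usable): 192.168.106.0/26
Allocation: 192.168.104.0/24 (180 hosts, 254 usable); 192.168.105.0/25 (96 hosts, 126 usable); 192.168.105.128/25 (69 hosts, 126 usable); 192.168.106.0/26 (60 hosts, 62 usable)


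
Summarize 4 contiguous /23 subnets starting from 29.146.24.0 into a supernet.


Original prefix: /23
Number of subnets: 4 = 2^2
New prefix = 23 - 2 = 21
Supernet: 29.146.24.0/21


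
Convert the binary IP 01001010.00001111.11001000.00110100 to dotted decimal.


01001010 = 74
00001111 = 15
11001000 = 200
00110100 = 52
IP: 74.15.200.52


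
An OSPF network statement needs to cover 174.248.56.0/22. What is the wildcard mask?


Subnet mask: 255.255.252.0
Wildcard = 255.255.255.255 - subnet mask
255 - 255 = 0
255 - 255 = 0
255 - 252 = 3
255 - 0 = 255
Wildcard: 0.0.3.255
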